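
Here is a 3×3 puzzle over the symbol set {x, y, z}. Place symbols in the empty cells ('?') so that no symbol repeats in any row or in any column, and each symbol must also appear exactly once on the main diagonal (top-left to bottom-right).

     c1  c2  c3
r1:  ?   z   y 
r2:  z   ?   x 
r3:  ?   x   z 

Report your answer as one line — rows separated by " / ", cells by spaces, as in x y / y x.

(r1,c1) = x
(r2,c2) = y
(r3,c1) = y

x z y / z y x / y x z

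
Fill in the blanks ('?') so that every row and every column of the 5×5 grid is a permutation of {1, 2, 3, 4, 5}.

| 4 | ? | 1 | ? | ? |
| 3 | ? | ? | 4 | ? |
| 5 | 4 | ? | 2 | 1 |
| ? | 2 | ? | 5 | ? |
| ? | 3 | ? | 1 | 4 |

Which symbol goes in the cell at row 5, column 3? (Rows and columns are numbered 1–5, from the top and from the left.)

5

At row 1, column 2: row 1 has {1,4}; column 2 has {2,3,4}; that leaves 5.
At row 1, column 4: row 1 has {1,4,5}; column 4 has {1,2,4,5}; that leaves 3.
At row 1, column 5: row 1 has {1,3,4,5}; column 5 has {1,4}; that leaves 2.
At row 2, column 2: row 2 has {3,4}; column 2 has {2,3,4,5}; that leaves 1.
At row 2, column 5: row 2 has {1,3,4}; column 5 has {1,2,4}; that leaves 5.
At row 3, column 3: row 3 has {1,2,4,5}; column 3 has {1}; that leaves 3.
At row 4, column 1: row 4 has {2,5}; column 1 has {3,4,5}; that leaves 1.
At row 4, column 3: row 4 has {1,2,5}; column 3 has {1,3}; that leaves 4.
At row 4, column 5: row 4 has {1,2,4,5}; column 5 has {1,2,4,5}; that leaves 3.
At row 5, column 1: row 5 has {1,3,4}; column 1 has {1,3,4,5}; that leaves 2.
At row 5, column 3: row 5 has {1,2,3,4}; column 3 has {1,3,4}; that leaves 5.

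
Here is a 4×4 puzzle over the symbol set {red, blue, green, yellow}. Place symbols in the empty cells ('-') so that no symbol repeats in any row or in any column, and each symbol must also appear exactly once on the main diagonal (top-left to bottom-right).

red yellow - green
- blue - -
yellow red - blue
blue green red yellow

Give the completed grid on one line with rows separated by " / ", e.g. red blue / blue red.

red yellow blue green / green blue yellow red / yellow red green blue / blue green red yellow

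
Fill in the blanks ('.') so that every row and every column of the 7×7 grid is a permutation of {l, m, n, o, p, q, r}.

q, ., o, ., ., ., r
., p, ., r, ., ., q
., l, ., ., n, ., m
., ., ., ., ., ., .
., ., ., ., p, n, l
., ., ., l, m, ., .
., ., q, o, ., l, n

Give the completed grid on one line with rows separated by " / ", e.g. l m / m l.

(r1,c5) = l
(r2,c5) = o
(r2,c6) = m
(r7,c5) = r
(r1,c6) = p
(r4,c5) = q
(r7,c2) = m
(r1,c2) = n
(r1,c4) = m
(r5,c4) = q
(r7,c1) = p
(r3,c4) = p
(r4,c4) = n
(r3,c3) = r
(r5,c3) = m
(r3,c1) = o
(r3,c6) = q
(r5,c1) = r
(r5,c2) = o
(r6,c1) = n
(r6,c3) = p
(r6,c7) = o
(r2,c1) = l
(r2,c3) = n
(r4,c1) = m
(r4,c2) = r
(r4,c3) = l
(r4,c6) = o
(r4,c7) = p
(r6,c2) = q
(r6,c6) = r

q n o m l p r / l p n r o m q / o l r p n q m / m r l n q o p / r o m q p n l / n q p l m r o / p m q o r l n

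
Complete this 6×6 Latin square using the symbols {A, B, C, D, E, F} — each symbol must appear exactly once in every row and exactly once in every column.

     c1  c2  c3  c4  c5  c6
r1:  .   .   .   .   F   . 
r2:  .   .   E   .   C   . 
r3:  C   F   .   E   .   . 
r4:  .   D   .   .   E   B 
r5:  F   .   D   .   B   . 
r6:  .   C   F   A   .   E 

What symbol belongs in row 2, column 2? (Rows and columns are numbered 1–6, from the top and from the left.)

A

(r4,c1) = A
(r4,c3) = C
(r4,c4) = F
(r5,c4) = C
(r5,c6) = A
(r6,c5) = D
(r3,c5) = A
(r3,c6) = D
(r5,c2) = E
(r6,c1) = B
(r1,c6) = C
(r2,c1) = D
(r2,c4) = B
(r2,c6) = F
(r3,c3) = B
(r1,c1) = E
(r1,c3) = A
(r1,c4) = D
(r2,c2) = A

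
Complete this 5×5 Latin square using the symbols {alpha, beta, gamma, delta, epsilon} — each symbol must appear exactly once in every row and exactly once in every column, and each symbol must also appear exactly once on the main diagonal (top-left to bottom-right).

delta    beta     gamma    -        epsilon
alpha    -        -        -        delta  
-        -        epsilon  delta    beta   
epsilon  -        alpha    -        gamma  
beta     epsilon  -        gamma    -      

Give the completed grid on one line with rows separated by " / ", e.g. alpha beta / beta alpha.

(r1,c4) = alpha
(r2,c2) = gamma
(r2,c3) = beta
(r2,c4) = epsilon
(r3,c1) = gamma
(r3,c2) = alpha
(r4,c2) = delta
(r4,c4) = beta
(r5,c3) = delta
(r5,c5) = alpha

delta beta gamma alpha epsilon / alpha gamma beta epsilon delta / gamma alpha epsilon delta beta / epsilon delta alpha beta gamma / beta epsilon delta gamma alpha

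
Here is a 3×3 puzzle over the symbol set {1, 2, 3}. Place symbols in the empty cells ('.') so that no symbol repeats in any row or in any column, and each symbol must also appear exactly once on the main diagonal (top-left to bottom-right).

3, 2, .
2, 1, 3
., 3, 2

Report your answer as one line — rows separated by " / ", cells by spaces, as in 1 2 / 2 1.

3 2 1 / 2 1 3 / 1 3 2

row 1 has {2,3}; column 3 has {2,3} — only 1 is left for (r1,c3).
row 3 has {2,3}; column 1 has {2,3} — only 1 is left for (r3,c1).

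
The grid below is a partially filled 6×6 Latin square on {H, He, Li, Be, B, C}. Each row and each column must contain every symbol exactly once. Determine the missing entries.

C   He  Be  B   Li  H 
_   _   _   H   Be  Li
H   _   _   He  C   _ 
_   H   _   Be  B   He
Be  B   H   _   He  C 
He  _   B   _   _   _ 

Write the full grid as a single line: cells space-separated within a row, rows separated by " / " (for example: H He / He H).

C He Be B Li H / B C He H Be Li / H Be Li He C B / Li H C Be B He / Be B H Li He C / He Li B C H Be

(r2,c1) = B
(r2,c2) = C
(r2,c3) = He
(r3,c3) = Li
(r4,c1) = Li
(r4,c3) = C
(r5,c4) = Li
(r6,c4) = C
(r6,c5) = H
(r6,c6) = Be
(r3,c2) = Be
(r3,c6) = B
(r6,c2) = Li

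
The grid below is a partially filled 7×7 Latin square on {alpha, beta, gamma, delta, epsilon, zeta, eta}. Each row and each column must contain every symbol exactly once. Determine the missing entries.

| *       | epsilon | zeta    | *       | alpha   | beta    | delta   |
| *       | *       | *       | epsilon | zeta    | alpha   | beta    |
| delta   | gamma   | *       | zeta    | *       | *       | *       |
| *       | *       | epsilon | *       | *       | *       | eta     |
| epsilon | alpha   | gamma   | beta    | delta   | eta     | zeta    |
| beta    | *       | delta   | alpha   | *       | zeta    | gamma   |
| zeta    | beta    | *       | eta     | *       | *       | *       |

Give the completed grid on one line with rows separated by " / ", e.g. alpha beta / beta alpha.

At row 1, column 4: row 1 has {alpha,beta,delta,epsilon,zeta}; column 4 has {alpha,beta,epsilon,zeta,eta}; that leaves gamma.
At row 2, column 3: row 2 has {alpha,beta,epsilon,zeta}; column 3 has {gamma,delta,epsilon,zeta}; that leaves eta.
At row 3, column 6: row 3 has {gamma,delta,zeta}; column 6 has {alpha,beta,zeta,eta}; that leaves epsilon.
At row 3, column 7: row 3 has {gamma,delta,epsilon,zeta}; column 7 has {beta,gamma,delta,zeta,eta}; that leaves alpha.
At row 4, column 4: row 4 has {epsilon,eta}; column 4 has {alpha,beta,gamma,epsilon,zeta,eta}; that leaves delta.
At row 4, column 6: row 4 has {delta,epsilon,eta}; column 6 has {alpha,beta,epsilon,zeta,eta}; that leaves gamma.
At row 6, column 2: row 6 has {alpha,beta,gamma,delta,zeta}; column 2 has {alpha,beta,gamma,epsilon}; that leaves eta.
At row 6, column 5: row 6 has {alpha,beta,gamma,delta,zeta,eta}; column 5 has {alpha,delta,zeta}; that leaves epsilon.
At row 7, column 3: row 7 has {beta,zeta,eta}; column 3 has {gamma,delta,epsilon,zeta,eta}; that leaves alpha.
At row 7, column 5: row 7 has {alpha,beta,zeta,eta}; column 5 has {alpha,delta,epsilon,zeta}; that leaves gamma.
At row 7, column 6: row 7 has {alpha,beta,gamma,zeta,eta}; column 6 has {alpha,beta,gamma,epsilon,zeta,eta}; that leaves delta.
At row 7, column 7: row 7 has {alpha,beta,gamma,delta,zeta,eta}; column 7 has {alpha,beta,gamma,delta,zeta,eta}; that leaves epsilon.
At row 1, column 1: row 1 has {alpha,beta,gamma,delta,epsilon,zeta}; column 1 has {beta,delta,epsilon,zeta}; that leaves eta.
At row 2, column 1: row 2 has {alpha,beta,epsilon,zeta,eta}; column 1 has {beta,delta,epsilon,zeta,eta}; that leaves gamma.
At row 2, column 2: row 2 has {alpha,beta,gamma,epsilon,zeta,eta}; column 2 has {alpha,beta,gamma,epsilon,eta}; that leaves delta.
At row 3, column 3: row 3 has {alpha,gamma,delta,epsilon,zeta}; column 3 has {alpha,gamma,delta,epsilon,zeta,eta}; that leaves beta.
At row 3, column 5: row 3 has {alpha,beta,gamma,delta,epsilon,zeta}; column 5 has {alpha,gamma,delta,epsilon,zeta}; that leaves eta.
At row 4, column 1: row 4 has {gamma,delta,epsilon,eta}; column 1 has {beta,gamma,delta,epsilon,zeta,eta}; that leaves alpha.
At row 4, column 2: row 4 has {alpha,gamma,delta,epsilon,eta}; column 2 has {alpha,beta,gamma,delta,epsilon,eta}; that leaves zeta.
At row 4, column 5: row 4 has {alpha,gamma,delta,epsilon,zeta,eta}; column 5 has {alpha,gamma,delta,epsilon,zeta,eta}; that leaves beta.

eta epsilon zeta gamma alpha beta delta / gamma delta eta epsilon zeta alpha beta / delta gamma beta zeta eta epsilon alpha / alpha zeta epsilon delta beta gamma eta / epsilon alpha gamma beta delta eta zeta / beta eta delta alpha epsilon zeta gamma / zeta beta alpha eta gamma delta epsilon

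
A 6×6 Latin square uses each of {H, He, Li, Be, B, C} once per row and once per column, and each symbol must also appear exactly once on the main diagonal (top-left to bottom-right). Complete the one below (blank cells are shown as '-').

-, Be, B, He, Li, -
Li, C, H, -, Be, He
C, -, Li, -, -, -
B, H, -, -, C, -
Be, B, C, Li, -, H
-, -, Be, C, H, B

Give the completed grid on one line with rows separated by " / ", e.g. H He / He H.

H Be B He Li C / Li C H B Be He / C He Li H B Be / B H He Be C Li / Be B C Li He H / He Li Be C H B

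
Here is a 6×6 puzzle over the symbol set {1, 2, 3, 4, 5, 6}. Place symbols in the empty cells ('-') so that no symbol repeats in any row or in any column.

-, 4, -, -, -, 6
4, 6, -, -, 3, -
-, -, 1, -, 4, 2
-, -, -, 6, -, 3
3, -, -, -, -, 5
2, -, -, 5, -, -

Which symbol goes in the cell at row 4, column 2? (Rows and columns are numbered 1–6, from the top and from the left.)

(r2,c6): row 2 has {3,4,6}; column 6 has {2,3,5,6}, so it must be 1.
(r3,c4): row 3 has {1,2,4}; column 4 has {5,6}, so it must be 3.
(r6,c6): row 6 has {2,5}; column 6 has {1,2,3,5,6}, so it must be 4.
(r2,c4): row 2 has {1,3,4,6}; column 4 has {3,5,6}, so it must be 2.
(r3,c2): row 3 has {1,2,3,4}; column 2 has {4,6}, so it must be 5.
(r1,c4): row 1 has {4,6}; column 4 has {2,3,5,6}, so it must be 1.
(r2,c3): row 2 has {1,2,3,4,6}; column 3 has {1}, so it must be 5.
(r3,c1): row 3 has {1,2,3,4,5}; column 1 has {2,3,4}, so it must be 6.
(r5,c4): row 5 has {3,5}; column 4 has {1,2,3,5,6}, so it must be 4.
(r1,c1): row 1 has {1,4,6}; column 1 has {2,3,4,6}, so it must be 5.
(r1,c5): row 1 has {1,4,5,6}; column 5 has {3,4}, so it must be 2.
(r4,c1): row 4 has {3,6}; column 1 has {2,3,4,5,6}, so it must be 1.
(r4,c2): row 4 has {1,3,6}; column 2 has {4,5,6}, so it must be 2.

2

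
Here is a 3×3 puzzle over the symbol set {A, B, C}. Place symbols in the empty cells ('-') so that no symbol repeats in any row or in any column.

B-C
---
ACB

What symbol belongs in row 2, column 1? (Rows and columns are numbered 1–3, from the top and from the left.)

C

Cell (r1,c2): row 1 has {B,C}; column 2 has {C} → A.
Cell (r2,c1): row 2 is empty so far; column 1 has {A,B} → C.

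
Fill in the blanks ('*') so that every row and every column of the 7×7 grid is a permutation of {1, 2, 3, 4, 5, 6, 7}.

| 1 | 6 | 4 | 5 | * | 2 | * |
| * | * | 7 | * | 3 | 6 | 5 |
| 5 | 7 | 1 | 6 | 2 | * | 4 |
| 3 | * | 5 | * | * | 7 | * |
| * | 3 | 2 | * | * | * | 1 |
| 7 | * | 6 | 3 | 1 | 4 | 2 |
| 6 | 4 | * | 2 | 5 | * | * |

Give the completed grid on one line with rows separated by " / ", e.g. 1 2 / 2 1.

Cell (r1,c5): row 1 has {1,2,4,5,6}; column 5 has {1,2,3,5} → 7.
Cell (r1,c7): row 1 has {1,2,4,5,6,7}; column 7 has {1,2,4,5} → 3.
Cell (r3,c6): row 3 has {1,2,4,5,6,7}; column 6 has {2,4,6,7} → 3.
Cell (r4,c7): row 4 has {3,5,7}; column 7 has {1,2,3,4,5} → 6.
Cell (r5,c1): row 5 has {1,2,3}; column 1 has {1,3,5,6,7} → 4.
Cell (r5,c4): row 5 has {1,2,3,4}; column 4 has {2,3,5,6} → 7.
Cell (r5,c5): row 5 has {1,2,3,4,7}; column 5 has {1,2,3,5,7} → 6.
Cell (r5,c6): row 5 has {1,2,3,4,6,7}; column 6 has {2,3,4,6,7} → 5.
Cell (r6,c2): row 6 has {1,2,3,4,6,7}; column 2 has {3,4,6,7} → 5.
Cell (r7,c3): row 7 has {2,4,5,6}; column 3 has {1,2,4,5,6,7} → 3.
Cell (r7,c6): row 7 has {2,3,4,5,6}; column 6 has {2,3,4,5,6,7} → 1.
Cell (r7,c7): row 7 has {1,2,3,4,5,6}; column 7 has {1,2,3,4,5,6} → 7.
Cell (r2,c1): row 2 has {3,5,6,7}; column 1 has {1,3,4,5,6,7} → 2.
Cell (r2,c2): row 2 has {2,3,5,6,7}; column 2 has {3,4,5,6,7} → 1.
Cell (r2,c4): row 2 has {1,2,3,5,6,7}; column 4 has {2,3,5,6,7} → 4.
Cell (r4,c2): row 4 has {3,5,6,7}; column 2 has {1,3,4,5,6,7} → 2.
Cell (r4,c4): row 4 has {2,3,5,6,7}; column 4 has {2,3,4,5,6,7} → 1.
Cell (r4,c5): row 4 has {1,2,3,5,6,7}; column 5 has {1,2,3,5,6,7} → 4.

1 6 4 5 7 2 3 / 2 1 7 4 3 6 5 / 5 7 1 6 2 3 4 / 3 2 5 1 4 7 6 / 4 3 2 7 6 5 1 / 7 5 6 3 1 4 2 / 6 4 3 2 5 1 7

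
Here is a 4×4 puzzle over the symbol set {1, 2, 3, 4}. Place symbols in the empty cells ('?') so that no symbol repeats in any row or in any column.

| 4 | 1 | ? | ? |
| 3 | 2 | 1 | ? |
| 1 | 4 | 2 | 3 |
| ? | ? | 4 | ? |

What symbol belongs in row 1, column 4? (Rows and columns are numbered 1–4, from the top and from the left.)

2

(r1,c3): row 1 has {1,4}; column 3 has {1,2,4}, so it must be 3.
(r1,c4): row 1 has {1,3,4}; column 4 has {3}, so it must be 2.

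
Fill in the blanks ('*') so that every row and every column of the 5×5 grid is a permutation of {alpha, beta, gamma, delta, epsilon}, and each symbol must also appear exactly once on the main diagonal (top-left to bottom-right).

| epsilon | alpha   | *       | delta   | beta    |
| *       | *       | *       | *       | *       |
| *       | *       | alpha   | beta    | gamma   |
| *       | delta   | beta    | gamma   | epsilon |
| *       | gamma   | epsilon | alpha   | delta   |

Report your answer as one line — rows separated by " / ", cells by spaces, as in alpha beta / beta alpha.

epsilon alpha gamma delta beta / gamma beta delta epsilon alpha / delta epsilon alpha beta gamma / alpha delta beta gamma epsilon / beta gamma epsilon alpha delta

(r1,c3) = gamma
(r2,c2) = beta
(r2,c3) = delta
(r2,c4) = epsilon
(r2,c5) = alpha
(r3,c1) = delta
(r3,c2) = epsilon
(r4,c1) = alpha
(r5,c1) = beta
(r2,c1) = gamma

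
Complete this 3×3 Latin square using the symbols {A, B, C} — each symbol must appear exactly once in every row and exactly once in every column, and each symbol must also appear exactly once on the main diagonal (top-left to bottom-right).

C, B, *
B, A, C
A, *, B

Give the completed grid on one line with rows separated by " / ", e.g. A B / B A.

(r1,c3): row 1 has {B,C}; column 3 has {B,C}, so it must be A.
(r3,c2): row 3 has {A,B}; column 2 has {A,B}, so it must be C.

C B A / B A C / A C B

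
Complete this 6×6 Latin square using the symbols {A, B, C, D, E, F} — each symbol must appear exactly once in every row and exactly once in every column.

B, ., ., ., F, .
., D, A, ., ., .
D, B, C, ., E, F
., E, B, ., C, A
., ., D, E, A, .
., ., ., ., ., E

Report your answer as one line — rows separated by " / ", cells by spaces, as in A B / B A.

(r1,c3) = E
(r2,c5) = B
(r2,c6) = C
(r3,c4) = A
(r4,c1) = F
(r4,c4) = D
(r5,c1) = C
(r5,c2) = F
(r5,c6) = B
(r6,c1) = A
(r6,c2) = C
(r6,c3) = F
(r6,c4) = B
(r6,c5) = D
(r1,c2) = A
(r1,c4) = C
(r1,c6) = D
(r2,c1) = E
(r2,c4) = F

B A E C F D / E D A F B C / D B C A E F / F E B D C A / C F D E A B / A C F B D E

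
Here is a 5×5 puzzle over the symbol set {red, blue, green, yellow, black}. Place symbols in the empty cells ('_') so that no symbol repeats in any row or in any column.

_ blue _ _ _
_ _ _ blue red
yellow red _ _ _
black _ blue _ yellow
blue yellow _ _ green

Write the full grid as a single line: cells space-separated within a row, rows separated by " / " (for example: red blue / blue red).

red blue green yellow black / green black yellow blue red / yellow red black green blue / black green blue red yellow / blue yellow red black green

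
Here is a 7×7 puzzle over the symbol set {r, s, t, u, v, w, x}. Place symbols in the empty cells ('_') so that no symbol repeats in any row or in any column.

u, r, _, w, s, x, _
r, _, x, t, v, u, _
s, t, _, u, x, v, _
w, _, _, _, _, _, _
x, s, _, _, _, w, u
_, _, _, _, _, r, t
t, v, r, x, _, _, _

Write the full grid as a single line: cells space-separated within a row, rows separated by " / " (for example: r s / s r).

(r1,c7) = v
(r2,c2) = w
(r2,c7) = s
(r3,c3) = w
(r3,c7) = r
(r4,c7) = x
(r6,c1) = v
(r6,c4) = s
(r7,c6) = s
(r7,c7) = w
(r1,c3) = t
(r4,c2) = u
(r4,c6) = t
(r5,c3) = v
(r5,c4) = r
(r5,c5) = t
(r6,c2) = x
(r6,c3) = u
(r6,c5) = w
(r7,c5) = u
(r4,c3) = s
(r4,c4) = v
(r4,c5) = r

u r t w s x v / r w x t v u s / s t w u x v r / w u s v r t x / x s v r t w u / v x u s w r t / t v r x u s w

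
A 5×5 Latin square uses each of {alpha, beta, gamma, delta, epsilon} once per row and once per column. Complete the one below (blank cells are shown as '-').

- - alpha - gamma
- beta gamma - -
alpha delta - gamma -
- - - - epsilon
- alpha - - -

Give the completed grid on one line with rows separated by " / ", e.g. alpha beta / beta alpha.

delta epsilon alpha beta gamma / epsilon beta gamma delta alpha / alpha delta epsilon gamma beta / beta gamma delta alpha epsilon / gamma alpha beta epsilon delta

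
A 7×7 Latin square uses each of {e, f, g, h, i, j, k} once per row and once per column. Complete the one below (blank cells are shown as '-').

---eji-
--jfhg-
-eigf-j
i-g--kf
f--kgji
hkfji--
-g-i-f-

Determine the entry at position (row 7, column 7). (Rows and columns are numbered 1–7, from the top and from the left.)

e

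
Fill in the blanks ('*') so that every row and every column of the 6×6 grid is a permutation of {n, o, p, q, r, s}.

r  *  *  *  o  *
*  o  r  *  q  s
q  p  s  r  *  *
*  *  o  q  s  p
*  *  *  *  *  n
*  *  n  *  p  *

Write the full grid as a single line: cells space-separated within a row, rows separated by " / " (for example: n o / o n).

row 1 has {o,r}; column 6 has {n,p,s} — only q is left for (r1,c6).
row 3 has {p,q,r,s}; column 5 has {o,p,q,s} — only n is left for (r3,c5).
row 3 has {n,p,q,r,s}; column 6 has {n,p,q,s} — only o is left for (r3,c6).
row 4 has {o,p,q,s}; column 1 has {q,r} — only n is left for (r4,c1).
row 4 has {n,o,p,q,s}; column 2 has {o,p} — only r is left for (r4,c2).
row 5 has {n}; column 5 has {n,o,p,q,s} — only r is left for (r5,c5).
row 6 has {n,p}; column 6 has {n,o,p,q,s} — only r is left for (r6,c6).
row 1 has {o,q,r}; column 3 has {n,o,r,s} — only p is left for (r1,c3).
row 2 has {o,q,r,s}; column 1 has {n,q,r} — only p is left for (r2,c1).
row 2 has {o,p,q,r,s}; column 4 has {q,r} — only n is left for (r2,c4).
row 5 has {n,r}; column 3 has {n,o,p,r,s} — only q is left for (r5,c3).
row 1 has {o,p,q,r}; column 4 has {n,q,r} — only s is left for (r1,c4).
row 5 has {n,q,r}; column 2 has {o,p,r} — only s is left for (r5,c2).
row 6 has {n,p,r}; column 2 has {o,p,r,s} — only q is left for (r6,c2).
row 6 has {n,p,q,r}; column 4 has {n,q,r,s} — only o is left for (r6,c4).
row 1 has {o,p,q,r,s}; column 2 has {o,p,q,r,s} — only n is left for (r1,c2).
row 5 has {n,q,r,s}; column 1 has {n,p,q,r} — only o is left for (r5,c1).
row 5 has {n,o,q,r,s}; column 4 has {n,o,q,r,s} — only p is left for (r5,c4).
row 6 has {n,o,p,q,r}; column 1 has {n,o,p,q,r} — only s is left for (r6,c1).

r n p s o q / p o r n q s / q p s r n o / n r o q s p / o s q p r n / s q n o p r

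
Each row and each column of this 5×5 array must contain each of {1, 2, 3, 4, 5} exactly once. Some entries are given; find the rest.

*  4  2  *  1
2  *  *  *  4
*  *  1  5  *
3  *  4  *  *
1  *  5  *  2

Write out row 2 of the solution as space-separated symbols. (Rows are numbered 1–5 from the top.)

(r1,c1) = 5
(r1,c4) = 3
(r2,c3) = 3
(r2,c4) = 1
(r3,c1) = 4
(r3,c5) = 3
(r4,c4) = 2
(r4,c5) = 5
(r5,c2) = 3
(r5,c4) = 4
(r2,c2) = 5

2 5 3 1 4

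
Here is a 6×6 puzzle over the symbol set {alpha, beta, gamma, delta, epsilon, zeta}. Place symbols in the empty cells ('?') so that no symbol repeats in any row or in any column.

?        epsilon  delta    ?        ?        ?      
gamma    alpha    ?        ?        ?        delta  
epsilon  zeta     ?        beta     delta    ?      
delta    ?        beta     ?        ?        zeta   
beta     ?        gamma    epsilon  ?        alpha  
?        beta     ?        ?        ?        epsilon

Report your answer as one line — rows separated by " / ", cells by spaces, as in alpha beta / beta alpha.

zeta epsilon delta gamma alpha beta / gamma alpha epsilon zeta beta delta / epsilon zeta alpha beta delta gamma / delta gamma beta alpha epsilon zeta / beta delta gamma epsilon zeta alpha / alpha beta zeta delta gamma epsilon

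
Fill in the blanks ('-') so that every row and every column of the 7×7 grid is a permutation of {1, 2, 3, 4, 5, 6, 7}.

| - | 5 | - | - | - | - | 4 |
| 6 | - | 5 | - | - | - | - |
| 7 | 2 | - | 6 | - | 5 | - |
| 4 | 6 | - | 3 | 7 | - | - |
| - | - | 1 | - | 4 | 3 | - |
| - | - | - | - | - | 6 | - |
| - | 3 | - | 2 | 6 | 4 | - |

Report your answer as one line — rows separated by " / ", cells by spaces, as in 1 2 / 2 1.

3 5 6 1 2 7 4 / 6 1 5 4 3 2 7 / 7 2 4 6 1 5 3 / 4 6 2 3 7 1 5 / 2 7 1 5 4 3 6 / 1 4 3 7 5 6 2 / 5 3 7 2 6 4 1

(r4,c3) = 2
(r4,c6) = 1
(r4,c7) = 5
(r5,c2) = 7
(r5,c4) = 5
(r7,c3) = 7
(r7,c7) = 1
(r3,c7) = 3
(r5,c1) = 2
(r5,c7) = 6
(r7,c1) = 5
(r3,c3) = 4
(r3,c5) = 1
(r6,c3) = 3
(r1,c3) = 6
(r6,c1) = 1
(r6,c2) = 4
(r6,c4) = 7
(r6,c7) = 2
(r1,c1) = 3
(r1,c4) = 1
(r1,c5) = 2
(r1,c6) = 7
(r2,c2) = 1
(r2,c4) = 4
(r2,c5) = 3
(r2,c6) = 2
(r2,c7) = 7
(r6,c5) = 5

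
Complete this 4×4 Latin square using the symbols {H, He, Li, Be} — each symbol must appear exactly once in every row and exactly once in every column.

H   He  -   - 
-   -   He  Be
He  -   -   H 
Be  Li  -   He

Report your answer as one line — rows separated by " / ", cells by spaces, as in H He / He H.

Cell (r1,c4): row 1 has {H,He}; column 4 has {H,He,Be} → Li.
Cell (r2,c1): row 2 has {He,Be}; column 1 has {H,He,Be} → Li.
Cell (r2,c2): row 2 has {He,Li,Be}; column 2 has {He,Li} → H.
Cell (r3,c2): row 3 has {H,He}; column 2 has {H,He,Li} → Be.
Cell (r3,c3): row 3 has {H,He,Be}; column 3 has {He} → Li.
Cell (r4,c3): row 4 has {He,Li,Be}; column 3 has {He,Li} → H.
Cell (r1,c3): row 1 has {H,He,Li}; column 3 has {H,He,Li} → Be.

H He Be Li / Li H He Be / He Be Li H / Be Li H He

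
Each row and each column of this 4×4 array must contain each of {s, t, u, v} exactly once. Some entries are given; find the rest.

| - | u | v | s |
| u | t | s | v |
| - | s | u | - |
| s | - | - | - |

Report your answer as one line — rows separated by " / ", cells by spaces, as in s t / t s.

(r1,c1) = t
(r3,c1) = v
(r3,c4) = t
(r4,c2) = v
(r4,c3) = t
(r4,c4) = u

t u v s / u t s v / v s u t / s v t u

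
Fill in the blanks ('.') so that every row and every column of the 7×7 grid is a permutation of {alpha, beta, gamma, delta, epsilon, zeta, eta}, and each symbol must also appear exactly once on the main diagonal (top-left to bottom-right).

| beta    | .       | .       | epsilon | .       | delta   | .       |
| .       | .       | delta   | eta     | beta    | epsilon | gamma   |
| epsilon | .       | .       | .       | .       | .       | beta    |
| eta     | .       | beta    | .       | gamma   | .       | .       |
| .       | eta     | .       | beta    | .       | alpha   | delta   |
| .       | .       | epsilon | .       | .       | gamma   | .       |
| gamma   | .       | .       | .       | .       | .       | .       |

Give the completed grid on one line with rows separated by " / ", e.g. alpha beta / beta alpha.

At row 4, column 6: row 4 has {beta,gamma,eta}; column 6 has {alpha,gamma,delta,epsilon}; that leaves zeta.
At row 5, column 1: row 5 has {alpha,beta,delta,eta}; column 1 has {beta,gamma,epsilon,eta}; that leaves zeta.
At row 5, column 3: row 5 has {alpha,beta,delta,zeta,eta}; column 3 has {beta,delta,epsilon}; that leaves gamma.
At row 5, column 5: row 5 has {alpha,beta,gamma,delta,zeta,eta}; column 5 has {beta,gamma}; the diagonal has {beta,gamma}; that leaves epsilon.
At row 2, column 1: row 2 has {beta,gamma,delta,epsilon,eta}; column 1 has {beta,gamma,epsilon,zeta,eta}; that leaves alpha.
At row 2, column 2: row 2 has {alpha,beta,gamma,delta,epsilon,eta}; column 2 has {eta}; the diagonal has {beta,gamma,epsilon}; that leaves zeta.
At row 3, column 6: row 3 has {beta,epsilon}; column 6 has {alpha,gamma,delta,epsilon,zeta}; that leaves eta.
At row 6, column 1: row 6 has {gamma,epsilon}; column 1 has {alpha,beta,gamma,epsilon,zeta,eta}; that leaves delta.
At row 7, column 6: row 7 has {gamma}; column 6 has {alpha,gamma,delta,epsilon,zeta,eta}; that leaves beta.
At row 3, column 3: row 3 has {beta,epsilon,eta}; column 3 has {beta,gamma,delta,epsilon}; the diagonal has {beta,gamma,epsilon,zeta}; that leaves alpha.
At row 4, column 4: row 4 has {beta,gamma,zeta,eta}; column 4 has {beta,epsilon,eta}; the diagonal has {alpha,beta,gamma,epsilon,zeta}; that leaves delta.
At row 7, column 7: row 7 has {beta,gamma}; column 7 has {beta,gamma,delta}; the diagonal has {alpha,beta,gamma,delta,epsilon,zeta}; that leaves eta.
At row 7, column 3: row 7 has {beta,gamma,eta}; column 3 has {alpha,beta,gamma,delta,epsilon}; that leaves zeta.
At row 7, column 4: row 7 has {beta,gamma,zeta,eta}; column 4 has {beta,delta,epsilon,eta}; that leaves alpha.
At row 7, column 5: row 7 has {alpha,beta,gamma,zeta,eta}; column 5 has {beta,gamma,epsilon}; that leaves delta.
At row 1, column 3: row 1 has {beta,delta,epsilon}; column 3 has {alpha,beta,gamma,delta,epsilon,zeta}; that leaves eta.
At row 3, column 5: row 3 has {alpha,beta,epsilon,eta}; column 5 has {beta,gamma,delta,epsilon}; that leaves zeta.
At row 6, column 4: row 6 has {gamma,delta,epsilon}; column 4 has {alpha,beta,delta,epsilon,eta}; that leaves zeta.
At row 6, column 7: row 6 has {gamma,delta,epsilon,zeta}; column 7 has {beta,gamma,delta,eta}; that leaves alpha.
At row 7, column 2: row 7 has {alpha,beta,gamma,delta,zeta,eta}; column 2 has {zeta,eta}; that leaves epsilon.
At row 1, column 5: row 1 has {beta,delta,epsilon,eta}; column 5 has {beta,gamma,delta,epsilon,zeta}; that leaves alpha.
At row 1, column 7: row 1 has {alpha,beta,delta,epsilon,eta}; column 7 has {alpha,beta,gamma,delta,eta}; that leaves zeta.
At row 3, column 4: row 3 has {alpha,beta,epsilon,zeta,eta}; column 4 has {alpha,beta,delta,epsilon,zeta,eta}; that leaves gamma.
At row 4, column 2: row 4 has {beta,gamma,delta,zeta,eta}; column 2 has {epsilon,zeta,eta}; that leaves alpha.
At row 4, column 7: row 4 has {alpha,beta,gamma,delta,zeta,eta}; column 7 has {alpha,beta,gamma,delta,zeta,eta}; that leaves epsilon.
At row 6, column 2: row 6 has {alpha,gamma,delta,epsilon,zeta}; column 2 has {alpha,epsilon,zeta,eta}; that leaves beta.
At row 6, column 5: row 6 has {alpha,beta,gamma,delta,epsilon,zeta}; column 5 has {alpha,beta,gamma,delta,epsilon,zeta}; that leaves eta.
At row 1, column 2: row 1 has {alpha,beta,delta,epsilon,zeta,eta}; column 2 has {alpha,beta,epsilon,zeta,eta}; that leaves gamma.
At row 3, column 2: row 3 has {alpha,beta,gamma,epsilon,zeta,eta}; column 2 has {alpha,beta,gamma,epsilon,zeta,eta}; that leaves delta.

beta gamma eta epsilon alpha delta zeta / alpha zeta delta eta beta epsilon gamma / epsilon delta alpha gamma zeta eta beta / eta alpha beta delta gamma zeta epsilon / zeta eta gamma beta epsilon alpha delta / delta beta epsilon zeta eta gamma alpha / gamma epsilon zeta alpha delta beta eta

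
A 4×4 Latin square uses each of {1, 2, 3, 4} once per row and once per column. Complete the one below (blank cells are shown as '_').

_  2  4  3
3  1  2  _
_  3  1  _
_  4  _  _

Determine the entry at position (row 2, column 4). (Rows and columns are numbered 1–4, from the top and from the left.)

(r1,c1) = 1
(r2,c4) = 4

4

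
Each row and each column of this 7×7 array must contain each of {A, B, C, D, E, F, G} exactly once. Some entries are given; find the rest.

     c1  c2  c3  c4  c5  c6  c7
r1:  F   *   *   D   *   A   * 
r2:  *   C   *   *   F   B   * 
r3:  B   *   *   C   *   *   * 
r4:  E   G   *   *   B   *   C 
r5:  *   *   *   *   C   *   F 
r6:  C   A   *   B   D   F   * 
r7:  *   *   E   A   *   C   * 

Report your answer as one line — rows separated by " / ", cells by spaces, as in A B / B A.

F B C D E A G / G C D E F B A / B E F C A G D / E G A F B D C / A D B G C E F / C A G B D F E / D F E A G C B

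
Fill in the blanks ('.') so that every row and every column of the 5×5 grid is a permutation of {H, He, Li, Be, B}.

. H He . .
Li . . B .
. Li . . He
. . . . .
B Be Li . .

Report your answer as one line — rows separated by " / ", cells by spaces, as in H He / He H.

Be H He Li B / Li He H B Be / H Li B Be He / He B Be H Li / B Be Li He H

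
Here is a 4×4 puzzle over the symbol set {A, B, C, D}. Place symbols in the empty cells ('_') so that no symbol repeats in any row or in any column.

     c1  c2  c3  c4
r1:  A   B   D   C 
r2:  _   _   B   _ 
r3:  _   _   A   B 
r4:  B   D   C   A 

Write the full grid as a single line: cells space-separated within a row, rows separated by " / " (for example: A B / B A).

(r2,c4): row 2 has {B}; column 4 has {A,B,C}, so it must be D.
(r3,c2): row 3 has {A,B}; column 2 has {B,D}, so it must be C.
(r2,c1): row 2 has {B,D}; column 1 has {A,B}, so it must be C.
(r2,c2): row 2 has {B,C,D}; column 2 has {B,C,D}, so it must be A.
(r3,c1): row 3 has {A,B,C}; column 1 has {A,B,C}, so it must be D.

A B D C / C A B D / D C A B / B D C A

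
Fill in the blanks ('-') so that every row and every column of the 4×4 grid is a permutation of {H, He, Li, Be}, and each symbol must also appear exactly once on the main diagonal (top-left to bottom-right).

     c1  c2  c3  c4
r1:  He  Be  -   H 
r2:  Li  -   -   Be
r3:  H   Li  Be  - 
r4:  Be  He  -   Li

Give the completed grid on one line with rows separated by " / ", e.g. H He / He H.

He Be Li H / Li H He Be / H Li Be He / Be He H Li

(r1,c3) = Li
(r2,c2) = H
(r2,c3) = He
(r3,c4) = He
(r4,c3) = H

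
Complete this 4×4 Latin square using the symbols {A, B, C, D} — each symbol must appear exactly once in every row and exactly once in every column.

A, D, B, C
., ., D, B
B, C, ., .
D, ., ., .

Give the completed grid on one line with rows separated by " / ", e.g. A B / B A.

A D B C / C A D B / B C A D / D B C A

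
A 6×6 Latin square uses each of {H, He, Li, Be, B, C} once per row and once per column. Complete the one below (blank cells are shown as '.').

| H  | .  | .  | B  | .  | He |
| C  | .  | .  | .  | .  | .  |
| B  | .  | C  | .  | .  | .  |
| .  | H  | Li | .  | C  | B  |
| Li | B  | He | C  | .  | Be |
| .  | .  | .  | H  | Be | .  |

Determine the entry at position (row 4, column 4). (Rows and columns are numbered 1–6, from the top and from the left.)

(r1,c3) = Be
(r1,c5) = Li
(r5,c5) = H
(r6,c1) = He
(r6,c3) = B
(r1,c2) = C
(r2,c3) = H
(r2,c6) = Li
(r3,c5) = He
(r3,c6) = H
(r4,c1) = Be
(r4,c4) = He

He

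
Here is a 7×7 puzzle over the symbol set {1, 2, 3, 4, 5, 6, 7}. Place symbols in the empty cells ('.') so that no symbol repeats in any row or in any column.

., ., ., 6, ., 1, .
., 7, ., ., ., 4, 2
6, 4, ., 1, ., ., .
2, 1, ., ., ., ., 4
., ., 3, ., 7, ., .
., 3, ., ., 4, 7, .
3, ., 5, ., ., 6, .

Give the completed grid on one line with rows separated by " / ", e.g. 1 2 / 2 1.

7 5 4 6 2 1 3 / 5 7 1 3 6 4 2 / 6 4 7 1 3 2 5 / 2 1 6 7 5 3 4 / 4 6 3 2 7 5 1 / 1 3 2 5 4 7 6 / 3 2 5 4 1 6 7

row 7 has {3,5,6}; column 2 has {1,3,4,7} — only 2 is left for (r7,c2).
row 7 has {2,3,5,6}; column 5 has {4,7} — only 1 is left for (r7,c5).
row 7 has {1,2,3,5,6}; column 7 has {2,4} — only 7 is left for (r7,c7).
row 1 has {1,6}; column 2 has {1,2,3,4,7} — only 5 is left for (r1,c2).
row 1 has {1,5,6}; column 7 has {2,4,7} — only 3 is left for (r1,c7).
row 3 has {1,4,6}; column 7 has {2,3,4,7} — only 5 is left for (r3,c7).
row 5 has {3,7}; column 2 has {1,2,3,4,5,7} — only 6 is left for (r5,c2).
row 5 has {3,6,7}; column 7 has {2,3,4,5,7} — only 1 is left for (r5,c7).
row 6 has {3,4,7}; column 7 has {1,2,3,4,5,7} — only 6 is left for (r6,c7).
row 7 has {1,2,3,5,6,7}; column 4 has {1,6} — only 4 is left for (r7,c4).
row 1 has {1,3,5,6}; column 5 has {1,4,7} — only 2 is left for (r1,c5).
row 3 has {1,4,5,6}; column 5 has {1,2,4,7} — only 3 is left for (r3,c5).
row 3 has {1,3,4,5,6}; column 6 has {1,4,6,7} — only 2 is left for (r3,c6).
row 5 has {1,3,6,7}; column 6 has {1,2,4,6,7} — only 5 is left for (r5,c6).
row 3 has {1,2,3,4,5,6}; column 3 has {3,5} — only 7 is left for (r3,c3).
row 4 has {1,2,4}; column 3 has {3,5,7} — only 6 is left for (r4,c3).
row 4 has {1,2,4,6}; column 5 has {1,2,3,4,7} — only 5 is left for (r4,c5).
row 4 has {1,2,4,5,6}; column 6 has {1,2,4,5,6,7} — only 3 is left for (r4,c6).
row 5 has {1,3,5,6,7}; column 1 has {2,3,6} — only 4 is left for (r5,c1).
row 5 has {1,3,4,5,6,7}; column 4 has {1,4,6} — only 2 is left for (r5,c4).
row 6 has {3,4,6,7}; column 4 has {1,2,4,6} — only 5 is left for (r6,c4).
row 1 has {1,2,3,5,6}; column 1 has {2,3,4,6} — only 7 is left for (r1,c1).
row 1 has {1,2,3,5,6,7}; column 3 has {3,5,6,7} — only 4 is left for (r1,c3).
row 2 has {2,4,7}; column 3 has {3,4,5,6,7} — only 1 is left for (r2,c3).
row 2 has {1,2,4,7}; column 4 has {1,2,4,5,6} — only 3 is left for (r2,c4).
row 2 has {1,2,3,4,7}; column 5 has {1,2,3,4,5,7} — only 6 is left for (r2,c5).
row 4 has {1,2,3,4,5,6}; column 4 has {1,2,3,4,5,6} — only 7 is left for (r4,c4).
row 6 has {3,4,5,6,7}; column 1 has {2,3,4,6,7} — only 1 is left for (r6,c1).
row 6 has {1,3,4,5,6,7}; column 3 has {1,3,4,5,6,7} — only 2 is left for (r6,c3).
row 2 has {1,2,3,4,6,7}; column 1 has {1,2,3,4,6,7} — only 5 is left for (r2,c1).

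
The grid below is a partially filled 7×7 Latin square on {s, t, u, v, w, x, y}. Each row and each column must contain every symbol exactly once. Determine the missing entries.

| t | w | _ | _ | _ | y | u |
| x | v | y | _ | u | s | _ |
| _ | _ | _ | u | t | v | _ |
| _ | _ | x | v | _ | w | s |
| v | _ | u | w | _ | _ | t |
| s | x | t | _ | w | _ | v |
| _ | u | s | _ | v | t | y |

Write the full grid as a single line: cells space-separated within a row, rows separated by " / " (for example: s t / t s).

t w v s x y u / x v y t u s w / y s w u t v x / u t x v y w s / v y u w s x t / s x t y w u v / w u s x v t y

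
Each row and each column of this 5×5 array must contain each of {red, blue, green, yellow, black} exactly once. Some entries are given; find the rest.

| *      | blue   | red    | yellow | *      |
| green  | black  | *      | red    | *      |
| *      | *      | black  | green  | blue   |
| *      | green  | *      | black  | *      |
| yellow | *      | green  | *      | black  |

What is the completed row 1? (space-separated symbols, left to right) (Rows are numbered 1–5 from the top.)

black blue red yellow green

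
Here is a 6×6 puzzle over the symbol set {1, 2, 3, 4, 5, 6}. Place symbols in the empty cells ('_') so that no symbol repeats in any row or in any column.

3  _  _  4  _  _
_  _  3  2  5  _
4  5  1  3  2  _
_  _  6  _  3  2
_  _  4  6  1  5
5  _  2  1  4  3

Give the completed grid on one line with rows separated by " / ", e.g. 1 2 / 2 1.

At row 1, column 3: row 1 has {3,4}; column 3 has {1,2,3,4,6}; that leaves 5.
At row 1, column 5: row 1 has {3,4,5}; column 5 has {1,2,3,4,5}; that leaves 6.
At row 1, column 6: row 1 has {3,4,5,6}; column 6 has {2,3,5}; that leaves 1.
At row 3, column 6: row 3 has {1,2,3,4,5}; column 6 has {1,2,3,5}; that leaves 6.
At row 4, column 1: row 4 has {2,3,6}; column 1 has {3,4,5}; that leaves 1.
At row 4, column 2: row 4 has {1,2,3,6}; column 2 has {5}; that leaves 4.
At row 4, column 4: row 4 has {1,2,3,4,6}; column 4 has {1,2,3,4,6}; that leaves 5.
At row 5, column 1: row 5 has {1,4,5,6}; column 1 has {1,3,4,5}; that leaves 2.
At row 5, column 2: row 5 has {1,2,4,5,6}; column 2 has {4,5}; that leaves 3.
At row 6, column 2: row 6 has {1,2,3,4,5}; column 2 has {3,4,5}; that leaves 6.
At row 1, column 2: row 1 has {1,3,4,5,6}; column 2 has {3,4,5,6}; that leaves 2.
At row 2, column 1: row 2 has {2,3,5}; column 1 has {1,2,3,4,5}; that leaves 6.
At row 2, column 2: row 2 has {2,3,5,6}; column 2 has {2,3,4,5,6}; that leaves 1.
At row 2, column 6: row 2 has {1,2,3,5,6}; column 6 has {1,2,3,5,6}; that leaves 4.

3 2 5 4 6 1 / 6 1 3 2 5 4 / 4 5 1 3 2 6 / 1 4 6 5 3 2 / 2 3 4 6 1 5 / 5 6 2 1 4 3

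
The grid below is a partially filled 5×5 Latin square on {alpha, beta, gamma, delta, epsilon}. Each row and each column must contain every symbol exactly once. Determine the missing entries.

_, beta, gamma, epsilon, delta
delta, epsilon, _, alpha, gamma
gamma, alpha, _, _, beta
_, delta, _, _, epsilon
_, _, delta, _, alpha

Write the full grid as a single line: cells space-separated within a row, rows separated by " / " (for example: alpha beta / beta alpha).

(r1,c1) = alpha
(r2,c3) = beta
(r3,c3) = epsilon
(r3,c4) = delta
(r4,c1) = beta
(r4,c3) = alpha
(r4,c4) = gamma
(r5,c1) = epsilon
(r5,c2) = gamma
(r5,c4) = beta

alpha beta gamma epsilon delta / delta epsilon beta alpha gamma / gamma alpha epsilon delta beta / beta delta alpha gamma epsilon / epsilon gamma delta beta alpha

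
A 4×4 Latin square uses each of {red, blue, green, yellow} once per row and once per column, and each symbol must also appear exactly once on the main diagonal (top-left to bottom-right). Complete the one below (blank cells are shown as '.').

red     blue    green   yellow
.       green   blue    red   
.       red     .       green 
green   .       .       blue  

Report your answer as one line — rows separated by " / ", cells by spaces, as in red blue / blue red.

red blue green yellow / yellow green blue red / blue red yellow green / green yellow red blue

(r2,c1) = yellow
(r3,c1) = blue
(r3,c3) = yellow
(r4,c2) = yellow
(r4,c3) = red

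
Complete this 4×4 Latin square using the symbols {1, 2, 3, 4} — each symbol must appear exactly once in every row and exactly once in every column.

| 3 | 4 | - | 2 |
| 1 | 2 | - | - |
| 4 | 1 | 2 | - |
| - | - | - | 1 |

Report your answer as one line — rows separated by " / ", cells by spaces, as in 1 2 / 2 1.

3 4 1 2 / 1 2 3 4 / 4 1 2 3 / 2 3 4 1

Cell (r1,c3): row 1 has {2,3,4}; column 3 has {2} → 1.
Cell (r3,c4): row 3 has {1,2,4}; column 4 has {1,2} → 3.
Cell (r4,c1): row 4 has {1}; column 1 has {1,3,4} → 2.
Cell (r4,c2): row 4 has {1,2}; column 2 has {1,2,4} → 3.
Cell (r4,c3): row 4 has {1,2,3}; column 3 has {1,2} → 4.
Cell (r2,c3): row 2 has {1,2}; column 3 has {1,2,4} → 3.
Cell (r2,c4): row 2 has {1,2,3}; column 4 has {1,2,3} → 4.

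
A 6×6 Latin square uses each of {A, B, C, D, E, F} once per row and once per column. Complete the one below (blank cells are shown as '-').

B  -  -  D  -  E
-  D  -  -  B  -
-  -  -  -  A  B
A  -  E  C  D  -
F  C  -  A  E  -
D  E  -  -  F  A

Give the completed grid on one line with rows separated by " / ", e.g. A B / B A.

B A F D C E / E D A F B C / C F D E A B / A B E C D F / F C B A E D / D E C B F A

At row 1, column 5: row 1 has {B,D,E}; column 5 has {A,B,D,E,F}; that leaves C.
At row 3, column 2: row 3 has {A,B}; column 2 has {C,D,E}; that leaves F.
At row 3, column 4: row 3 has {A,B,F}; column 4 has {A,C,D}; that leaves E.
At row 4, column 2: row 4 has {A,C,D,E}; column 2 has {C,D,E,F}; that leaves B.
At row 4, column 6: row 4 has {A,B,C,D,E}; column 6 has {A,B,E}; that leaves F.
At row 5, column 6: row 5 has {A,C,E,F}; column 6 has {A,B,E,F}; that leaves D.
At row 6, column 4: row 6 has {A,D,E,F}; column 4 has {A,C,D,E}; that leaves B.
At row 1, column 2: row 1 has {B,C,D,E}; column 2 has {B,C,D,E,F}; that leaves A.
At row 1, column 3: row 1 has {A,B,C,D,E}; column 3 has {E}; that leaves F.
At row 2, column 4: row 2 has {B,D}; column 4 has {A,B,C,D,E}; that leaves F.
At row 2, column 6: row 2 has {B,D,F}; column 6 has {A,B,D,E,F}; that leaves C.
At row 3, column 1: row 3 has {A,B,E,F}; column 1 has {A,B,D,F}; that leaves C.
At row 3, column 3: row 3 has {A,B,C,E,F}; column 3 has {E,F}; that leaves D.
At row 5, column 3: row 5 has {A,C,D,E,F}; column 3 has {D,E,F}; that leaves B.
At row 6, column 3: row 6 has {A,B,D,E,F}; column 3 has {B,D,E,F}; that leaves C.
At row 2, column 1: row 2 has {B,C,D,F}; column 1 has {A,B,C,D,F}; that leaves E.
At row 2, column 3: row 2 has {B,C,D,E,F}; column 3 has {B,C,D,E,F}; that leaves A.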